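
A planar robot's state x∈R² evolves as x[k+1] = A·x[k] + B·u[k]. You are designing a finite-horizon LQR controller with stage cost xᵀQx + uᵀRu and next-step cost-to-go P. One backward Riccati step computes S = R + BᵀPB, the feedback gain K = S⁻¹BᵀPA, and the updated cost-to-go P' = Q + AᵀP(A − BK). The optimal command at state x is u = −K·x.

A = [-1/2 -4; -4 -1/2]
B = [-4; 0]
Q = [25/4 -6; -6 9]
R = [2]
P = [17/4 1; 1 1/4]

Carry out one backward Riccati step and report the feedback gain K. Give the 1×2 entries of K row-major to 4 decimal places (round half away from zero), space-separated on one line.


0.3500 1.0000

BᵀP = [-17.0000 -4.0000]
S = R + BᵀPB = [2] + [68.0000] = [70.0000]
BᵀPA = [24.5000 70.0000]
K = S⁻¹·BᵀPA = [0.3500 1.0000]
A−BK = [0.9000 0.0000; -4.0000 -0.5000]
AᵀP(A−BK) = [0.4875 0.7500; 0.7500 2.0625]
P' = Q + AᵀP(A−BK) = [6.7375 -5.2500; -5.2500 11.0625]
tr(P') = 17.8000


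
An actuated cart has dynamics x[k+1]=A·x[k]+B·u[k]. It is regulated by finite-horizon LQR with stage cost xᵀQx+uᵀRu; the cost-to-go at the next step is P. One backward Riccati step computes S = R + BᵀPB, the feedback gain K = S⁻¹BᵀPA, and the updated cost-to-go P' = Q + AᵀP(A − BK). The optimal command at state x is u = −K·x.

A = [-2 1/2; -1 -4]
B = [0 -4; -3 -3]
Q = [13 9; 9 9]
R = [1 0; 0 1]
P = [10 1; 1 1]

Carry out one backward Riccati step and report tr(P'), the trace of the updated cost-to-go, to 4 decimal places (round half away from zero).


24.1321

BᵀP = [-3.0000 -3.0000; -43.0000 -7.0000]
S = R + BᵀPB = [1 0; 0 1] + [9.0000 21.0000; 21.0000 193.0000] = [10.0000 21.0000; 21.0000 194.0000]
BᵀPA = [9.0000 10.5000; 93.0000 6.5000]
K = S⁻¹·BᵀPA = [-0.1381 1.2678; 0.4943 -0.1037]
A−BK = [-0.0227 0.0851; 0.0687 -0.5077]
AᵀP(A−BK) = [0.2702 -0.2632; -0.2632 1.8619]
P' = Q + AᵀP(A−BK) = [13.2702 8.7368; 8.7368 10.8619]
tr(P') = 24.1321


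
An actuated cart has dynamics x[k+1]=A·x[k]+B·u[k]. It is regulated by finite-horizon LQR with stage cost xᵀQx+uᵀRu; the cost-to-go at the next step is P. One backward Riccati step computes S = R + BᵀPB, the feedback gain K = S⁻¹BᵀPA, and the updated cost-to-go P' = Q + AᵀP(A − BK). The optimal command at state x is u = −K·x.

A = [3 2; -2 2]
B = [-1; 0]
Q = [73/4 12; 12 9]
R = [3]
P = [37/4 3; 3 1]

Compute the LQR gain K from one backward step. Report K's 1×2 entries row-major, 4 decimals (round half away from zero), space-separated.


-1.7755 -2.0000

BᵀP = [-9.2500 -3.0000]
S = R + BᵀPB = [3] + [9.2500] = [12.2500]
BᵀPA = [-21.7500 -24.5000]
K = S⁻¹·BᵀPA = [-1.7755 -2.0000]
A−BK = [1.2245 0.0000; -2.0000 2.0000]
AᵀP(A−BK) = [12.6327 14.0000; 14.0000 16.0000]
P' = Q + AᵀP(A−BK) = [30.8827 26.0000; 26.0000 25.0000]
tr(P') = 55.8827


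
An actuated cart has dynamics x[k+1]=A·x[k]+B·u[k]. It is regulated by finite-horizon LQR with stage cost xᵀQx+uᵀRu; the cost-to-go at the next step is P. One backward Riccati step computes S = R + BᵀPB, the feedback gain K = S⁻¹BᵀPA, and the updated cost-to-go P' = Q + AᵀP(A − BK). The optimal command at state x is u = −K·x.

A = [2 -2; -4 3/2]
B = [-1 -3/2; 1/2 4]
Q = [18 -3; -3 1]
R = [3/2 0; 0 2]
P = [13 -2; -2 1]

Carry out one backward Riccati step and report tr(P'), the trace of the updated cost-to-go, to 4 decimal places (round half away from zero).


BᵀP = [-14.0000 2.5000; -27.5000 7.0000]
S = R + BᵀPB = [3/2 0; 0 2] + [15.2500 31.0000; 31.0000 69.2500] = [16.7500 31.0000; 31.0000 71.2500]
BᵀPA = [-38.0000 31.7500; -83.0000 65.5000]
K = S⁻¹·BᵀPA = [-0.5787 0.9968; -0.9131 0.4856]
A−BK = [0.0516 -0.2748; -0.0581 -0.9408]
AᵀP(A−BK) = [2.2200 -1.8166; -1.8166 2.7947]
P' = Q + AᵀP(A−BK) = [20.2200 -4.8166; -4.8166 3.7947]
tr(P') = 24.0147

24.0147


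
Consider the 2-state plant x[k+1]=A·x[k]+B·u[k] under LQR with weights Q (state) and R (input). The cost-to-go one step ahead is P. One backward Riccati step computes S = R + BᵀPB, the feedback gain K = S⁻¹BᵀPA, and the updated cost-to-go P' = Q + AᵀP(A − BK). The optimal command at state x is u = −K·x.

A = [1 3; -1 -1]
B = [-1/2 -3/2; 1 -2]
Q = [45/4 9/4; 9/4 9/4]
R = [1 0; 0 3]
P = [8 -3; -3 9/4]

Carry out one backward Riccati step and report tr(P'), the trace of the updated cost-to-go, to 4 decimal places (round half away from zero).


25.9167

BᵀP = [-7.0000 3.7500; -6.0000 0.0000]
S = R + BᵀPB = [1 0; 0 3] + [7.2500 3.0000; 3.0000 9.0000] = [8.2500 3.0000; 3.0000 12.0000]
BᵀPA = [-10.7500 -24.7500; -6.0000 -18.0000]
K = S⁻¹·BᵀPA = [-1.2333 -2.7000; -0.1917 -0.8250]
A−BK = [0.0958 0.4125; -0.1500 0.0500]
AᵀP(A−BK) = [1.8417 4.2750; 4.2750 10.5750]
P' = Q + AᵀP(A−BK) = [13.0917 6.5250; 6.5250 12.8250]
tr(P') = 25.9167


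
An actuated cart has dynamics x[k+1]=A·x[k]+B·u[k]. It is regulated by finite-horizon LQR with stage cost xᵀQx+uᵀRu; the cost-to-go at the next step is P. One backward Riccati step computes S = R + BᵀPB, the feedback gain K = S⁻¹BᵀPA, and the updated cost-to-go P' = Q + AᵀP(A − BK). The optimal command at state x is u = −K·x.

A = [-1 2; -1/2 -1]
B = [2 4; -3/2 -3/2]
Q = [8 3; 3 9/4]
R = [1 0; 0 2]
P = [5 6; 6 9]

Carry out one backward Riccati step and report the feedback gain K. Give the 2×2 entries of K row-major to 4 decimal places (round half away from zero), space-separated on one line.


BᵀP = [1.0000 -1.5000; 11.0000 10.5000]
S = R + BᵀPB = [1 0; 0 2] + [4.2500 6.2500; 6.2500 28.2500] = [5.2500 6.2500; 6.2500 30.2500]
BᵀPA = [-0.2500 3.5000; -16.2500 11.5000]
K = S⁻¹·BᵀPA = [0.7850 0.2839; -0.6994 0.3215]
A−BK = [0.2276 0.1461; -0.3716 -0.0919]
AᵀP(A−BK) = [2.0814 -0.2046; -0.2046 0.3090]
P' = Q + AᵀP(A−BK) = [10.0814 2.7954; 2.7954 2.5590]
tr(P') = 12.6404

0.7850 0.2839 -0.6994 0.3215


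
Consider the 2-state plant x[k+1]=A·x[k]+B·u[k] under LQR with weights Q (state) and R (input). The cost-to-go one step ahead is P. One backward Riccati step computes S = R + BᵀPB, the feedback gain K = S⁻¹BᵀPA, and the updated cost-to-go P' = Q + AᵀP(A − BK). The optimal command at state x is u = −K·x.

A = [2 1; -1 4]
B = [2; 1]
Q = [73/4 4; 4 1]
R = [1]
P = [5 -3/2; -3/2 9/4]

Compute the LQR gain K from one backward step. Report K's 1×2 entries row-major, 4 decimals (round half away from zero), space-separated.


BᵀP = [8.5000 -0.7500]
S = R + BᵀPB = [1] + [16.2500] = [17.2500]
BᵀPA = [17.7500 5.5000]
K = S⁻¹·BᵀPA = [1.0290 0.3188]
A−BK = [-0.0580 0.3623; -2.0290 3.6812]
AᵀP(A−BK) = [9.9855 -15.1594; -15.1594 27.2464]
P' = Q + AᵀP(A−BK) = [28.2355 -11.1594; -11.1594 28.2464]
tr(P') = 56.4819

1.0290 0.3188


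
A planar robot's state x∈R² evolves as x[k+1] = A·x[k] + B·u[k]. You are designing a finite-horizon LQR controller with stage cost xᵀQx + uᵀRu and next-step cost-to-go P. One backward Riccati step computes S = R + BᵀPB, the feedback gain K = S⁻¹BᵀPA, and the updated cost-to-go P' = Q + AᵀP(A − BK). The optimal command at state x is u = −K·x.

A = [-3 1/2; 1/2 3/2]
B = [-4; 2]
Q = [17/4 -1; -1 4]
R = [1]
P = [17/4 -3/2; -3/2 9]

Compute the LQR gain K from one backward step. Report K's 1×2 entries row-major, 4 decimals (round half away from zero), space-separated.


BᵀP = [-20.0000 24.0000]
S = R + BᵀPB = [1] + [128.0000] = [129.0000]
BᵀPA = [72.0000 26.0000]
K = S⁻¹·BᵀPA = [0.5581 0.2016]
A−BK = [-0.7674 1.3062; -0.6163 1.0969]
AᵀP(A−BK) = [4.8140 -7.7616; -7.7616 13.8222]
P' = Q + AᵀP(A−BK) = [9.0640 -8.7616; -8.7616 17.8222]
tr(P') = 26.8861

0.5581 0.2016


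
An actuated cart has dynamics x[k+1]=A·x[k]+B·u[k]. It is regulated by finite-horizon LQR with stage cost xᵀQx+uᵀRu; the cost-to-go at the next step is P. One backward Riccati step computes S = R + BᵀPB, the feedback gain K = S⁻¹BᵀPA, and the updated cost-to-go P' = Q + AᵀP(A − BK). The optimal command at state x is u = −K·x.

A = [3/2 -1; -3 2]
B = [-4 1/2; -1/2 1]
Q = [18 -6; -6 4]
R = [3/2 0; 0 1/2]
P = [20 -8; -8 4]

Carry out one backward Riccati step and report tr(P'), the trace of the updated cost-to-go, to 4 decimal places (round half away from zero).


BᵀP = [-76.0000 30.0000; 2.0000 0.0000]
S = R + BᵀPB = [3/2 0; 0 1/2] + [289.0000 -8.0000; -8.0000 1.0000] = [290.5000 -8.0000; -8.0000 1.5000]
BᵀPA = [-204.0000 136.0000; 3.0000 -2.0000]
K = S⁻¹·BᵀPA = [-0.7586 0.5057; -2.0457 1.3638]
A−BK = [-0.5114 0.3410; -1.3336 0.8890]
AᵀP(A−BK) = [4.3880 -2.9254; -2.9254 1.9502]
P' = Q + AᵀP(A−BK) = [22.3880 -8.9254; -8.9254 5.9502]
tr(P') = 28.3383

28.3383


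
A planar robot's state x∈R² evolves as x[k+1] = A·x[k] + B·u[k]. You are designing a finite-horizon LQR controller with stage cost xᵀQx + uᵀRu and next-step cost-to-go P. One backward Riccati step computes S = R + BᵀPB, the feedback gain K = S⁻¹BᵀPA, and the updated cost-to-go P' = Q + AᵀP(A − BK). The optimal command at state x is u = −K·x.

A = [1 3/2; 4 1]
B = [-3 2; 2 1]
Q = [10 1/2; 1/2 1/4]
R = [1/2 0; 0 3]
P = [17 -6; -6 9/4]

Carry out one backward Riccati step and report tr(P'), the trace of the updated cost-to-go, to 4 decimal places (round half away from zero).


BᵀP = [-63.0000 22.5000; 28.0000 -9.7500]
S = R + BᵀPB = [1/2 0; 0 3] + [234.0000 -103.5000; -103.5000 46.2500] = [234.5000 -103.5000; -103.5000 49.2500]
BᵀPA = [27.0000 -72.0000; -11.0000 32.2500]
K = S⁻¹·BᵀPA = [0.2285 -0.2487; 0.2569 0.1322]
A−BK = [1.1718 0.4895; 3.2860 1.3652]
AᵀP(A−BK) = [1.6557 0.6688; 0.6688 0.3310]
P' = Q + AᵀP(A−BK) = [11.6557 1.1688; 1.1688 0.5810]
tr(P') = 12.2367

12.2367


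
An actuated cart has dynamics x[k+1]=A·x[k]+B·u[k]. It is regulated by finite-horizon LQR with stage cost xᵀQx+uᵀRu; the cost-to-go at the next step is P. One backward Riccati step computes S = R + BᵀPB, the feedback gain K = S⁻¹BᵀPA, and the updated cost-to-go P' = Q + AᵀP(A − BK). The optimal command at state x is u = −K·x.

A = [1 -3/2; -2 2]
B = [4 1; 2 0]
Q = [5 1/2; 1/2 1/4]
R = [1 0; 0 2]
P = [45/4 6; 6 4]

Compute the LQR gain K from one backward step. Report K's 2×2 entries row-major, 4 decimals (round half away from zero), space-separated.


-0.0790 -0.0111 0.2831 -0.3204

BᵀP = [57.0000 32.0000; 11.2500 6.0000]
S = R + BᵀPB = [1 0; 0 2] + [292.0000 57.0000; 57.0000 11.2500] = [293.0000 57.0000; 57.0000 13.2500]
BᵀPA = [-7.0000 -21.5000; -0.7500 -4.8750]
K = S⁻¹·BᵀPA = [-0.0790 -0.0111; 0.2831 -0.3204]
A−BK = [1.0328 -1.1354; -1.8421 2.0221]
AᵀP(A−BK) = [2.9096 -3.1927; -3.1927 3.5130]
P' = Q + AᵀP(A−BK) = [7.9096 -2.6927; -2.6927 3.7630]
tr(P') = 11.6726


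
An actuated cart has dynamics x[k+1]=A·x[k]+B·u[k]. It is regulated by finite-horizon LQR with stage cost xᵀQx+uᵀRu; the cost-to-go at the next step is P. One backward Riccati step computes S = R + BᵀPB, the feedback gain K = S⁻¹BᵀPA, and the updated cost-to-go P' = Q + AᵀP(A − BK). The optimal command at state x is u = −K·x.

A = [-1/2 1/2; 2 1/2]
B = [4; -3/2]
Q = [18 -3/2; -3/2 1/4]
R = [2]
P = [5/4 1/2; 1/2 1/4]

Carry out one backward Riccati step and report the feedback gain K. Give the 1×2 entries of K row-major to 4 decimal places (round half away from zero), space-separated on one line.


0.0679 0.1774

BᵀP = [4.2500 1.6250]
S = R + BᵀPB = [2] + [14.5625] = [16.5625]
BᵀPA = [1.1250 2.9375]
K = S⁻¹·BᵀPA = [0.0679 0.1774]
A−BK = [-0.7717 -0.2094; 2.1019 0.7660]
AᵀP(A−BK) = [0.2361 0.1130; 0.1130 0.1040]
P' = Q + AᵀP(A−BK) = [18.2361 -1.3870; -1.3870 0.3540]
tr(P') = 18.5901


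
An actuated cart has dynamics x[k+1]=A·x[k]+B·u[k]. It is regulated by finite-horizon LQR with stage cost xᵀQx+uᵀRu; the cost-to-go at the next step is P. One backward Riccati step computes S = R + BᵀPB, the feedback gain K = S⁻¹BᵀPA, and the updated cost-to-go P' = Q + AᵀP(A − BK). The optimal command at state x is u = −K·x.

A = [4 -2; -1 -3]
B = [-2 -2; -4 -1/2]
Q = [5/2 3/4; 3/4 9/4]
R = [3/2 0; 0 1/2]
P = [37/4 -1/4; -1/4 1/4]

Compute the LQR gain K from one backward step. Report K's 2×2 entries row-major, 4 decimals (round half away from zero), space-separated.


0.1532 0.5262 -2.1390 0.4608

BᵀP = [-17.5000 -0.5000; -18.3750 0.3750]
S = R + BᵀPB = [3/2 0; 0 1/2] + [37.0000 35.2500; 35.2500 36.5625] = [38.5000 35.2500; 35.2500 37.0625]
BᵀPA = [-69.5000 36.5000; -73.8750 35.6250]
K = S⁻¹·BᵀPA = [0.1532 0.5262; -2.1390 0.4608]
A−BK = [0.0285 -0.0261; -1.4565 -0.6649]
AᵀP(A−BK) = [2.8815 -0.1414; -0.1414 0.6296]
P' = Q + AᵀP(A−BK) = [5.3815 0.6086; 0.6086 2.8796]
tr(P') = 8.2611


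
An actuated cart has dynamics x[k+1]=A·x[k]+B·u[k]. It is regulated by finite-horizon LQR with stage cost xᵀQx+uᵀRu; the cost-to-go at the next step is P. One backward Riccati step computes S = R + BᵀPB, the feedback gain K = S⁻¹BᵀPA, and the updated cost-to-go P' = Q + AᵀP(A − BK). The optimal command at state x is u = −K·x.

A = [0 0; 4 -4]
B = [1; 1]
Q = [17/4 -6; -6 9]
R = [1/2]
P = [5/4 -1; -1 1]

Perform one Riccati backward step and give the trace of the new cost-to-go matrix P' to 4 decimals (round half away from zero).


BᵀP = [0.2500 0.0000]
S = R + BᵀPB = [1/2] + [0.2500] = [0.7500]
BᵀPA = [0.0000 0.0000]
K = S⁻¹·BᵀPA = [0.0000 0.0000]
A−BK = [0.0000 0.0000; 4.0000 -4.0000]
AᵀP(A−BK) = [16.0000 -16.0000; -16.0000 16.0000]
P' = Q + AᵀP(A−BK) = [20.2500 -22.0000; -22.0000 25.0000]
tr(P') = 45.2500

45.2500


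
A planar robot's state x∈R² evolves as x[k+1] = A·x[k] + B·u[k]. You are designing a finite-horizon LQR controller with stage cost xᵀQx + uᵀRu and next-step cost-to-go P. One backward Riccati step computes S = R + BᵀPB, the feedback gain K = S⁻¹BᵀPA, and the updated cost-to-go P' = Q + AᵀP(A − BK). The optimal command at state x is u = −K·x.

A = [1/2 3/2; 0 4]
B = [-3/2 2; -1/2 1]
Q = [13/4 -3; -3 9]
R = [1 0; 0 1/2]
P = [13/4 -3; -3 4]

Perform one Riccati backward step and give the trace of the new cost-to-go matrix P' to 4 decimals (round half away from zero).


41.1942

BᵀP = [-3.3750 2.5000; 3.5000 -2.0000]
S = R + BᵀPB = [1 0; 0 1/2] + [3.8125 -4.2500; -4.2500 5.0000] = [4.8125 -4.2500; -4.2500 5.5000]
BᵀPA = [-1.6875 4.9375; 1.7500 -2.7500]
K = S⁻¹·BᵀPA = [-0.2193 1.8401; 0.1487 0.9219]
A−BK = [-0.1264 2.4164; -0.2584 3.9981]
AᵀP(A−BK) = [0.1822 -2.0706; -2.0706 28.7621]
P' = Q + AᵀP(A−BK) = [3.4322 -5.0706; -5.0706 37.7621]
tr(P') = 41.1942


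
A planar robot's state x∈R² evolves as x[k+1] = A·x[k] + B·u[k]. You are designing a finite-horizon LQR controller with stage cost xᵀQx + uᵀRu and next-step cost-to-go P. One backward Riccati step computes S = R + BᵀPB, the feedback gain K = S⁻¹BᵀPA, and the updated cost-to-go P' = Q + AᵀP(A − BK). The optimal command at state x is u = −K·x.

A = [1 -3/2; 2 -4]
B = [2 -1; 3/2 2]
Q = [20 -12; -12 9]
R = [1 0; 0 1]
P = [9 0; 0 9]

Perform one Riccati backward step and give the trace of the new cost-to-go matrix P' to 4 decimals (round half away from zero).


32.3922

BᵀP = [18.0000 13.5000; -9.0000 18.0000]
S = R + BᵀPB = [1 0; 0 1] + [56.2500 9.0000; 9.0000 45.0000] = [57.2500 9.0000; 9.0000 46.0000]
BᵀPA = [45.0000 -81.0000; 27.0000 -58.5000]
K = S⁻¹·BᵀPA = [0.7158 -1.2535; 0.4469 -1.0265]
A−BK = [0.0154 -0.0195; 0.0325 -0.0668]
AᵀP(A−BK) = [0.7237 -1.3782; -1.3782 2.6685]
P' = Q + AᵀP(A−BK) = [20.7237 -13.3782; -13.3782 11.6685]
tr(P') = 32.3922


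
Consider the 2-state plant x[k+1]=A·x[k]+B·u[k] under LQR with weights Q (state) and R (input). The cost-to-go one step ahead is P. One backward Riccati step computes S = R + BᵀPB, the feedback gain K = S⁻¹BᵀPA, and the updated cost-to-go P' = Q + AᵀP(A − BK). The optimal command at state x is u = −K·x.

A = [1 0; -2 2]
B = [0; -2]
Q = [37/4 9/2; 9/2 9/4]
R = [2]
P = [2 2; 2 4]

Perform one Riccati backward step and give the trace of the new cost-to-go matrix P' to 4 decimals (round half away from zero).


BᵀP = [-4.0000 -8.0000]
S = R + BᵀPB = [2] + [16.0000] = [18.0000]
BᵀPA = [12.0000 -16.0000]
K = S⁻¹·BᵀPA = [0.6667 -0.8889]
A−BK = [1.0000 0.0000; -0.6667 0.2222]
AᵀP(A−BK) = [2.0000 -1.3333; -1.3333 1.7778]
P' = Q + AᵀP(A−BK) = [11.2500 3.1667; 3.1667 4.0278]
tr(P') = 15.2778

15.2778


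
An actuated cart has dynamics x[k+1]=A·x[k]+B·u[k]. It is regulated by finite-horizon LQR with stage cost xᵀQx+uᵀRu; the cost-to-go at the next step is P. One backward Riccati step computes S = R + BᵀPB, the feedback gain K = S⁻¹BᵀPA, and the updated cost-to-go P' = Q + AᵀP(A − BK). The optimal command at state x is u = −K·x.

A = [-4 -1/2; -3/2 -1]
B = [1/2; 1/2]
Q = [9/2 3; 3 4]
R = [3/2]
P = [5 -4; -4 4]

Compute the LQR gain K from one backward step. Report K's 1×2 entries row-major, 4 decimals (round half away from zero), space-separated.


-1.1429 -0.1429

BᵀP = [0.5000 0.0000]
S = R + BᵀPB = [3/2] + [0.2500] = [1.7500]
BᵀPA = [-2.0000 -0.2500]
K = S⁻¹·BᵀPA = [-1.1429 -0.1429]
A−BK = [-3.4286 -0.4286; -0.9286 -0.9286]
AᵀP(A−BK) = [38.7143 -3.2857; -3.2857 1.2143]
P' = Q + AᵀP(A−BK) = [43.2143 -0.2857; -0.2857 5.2143]
tr(P') = 48.4286


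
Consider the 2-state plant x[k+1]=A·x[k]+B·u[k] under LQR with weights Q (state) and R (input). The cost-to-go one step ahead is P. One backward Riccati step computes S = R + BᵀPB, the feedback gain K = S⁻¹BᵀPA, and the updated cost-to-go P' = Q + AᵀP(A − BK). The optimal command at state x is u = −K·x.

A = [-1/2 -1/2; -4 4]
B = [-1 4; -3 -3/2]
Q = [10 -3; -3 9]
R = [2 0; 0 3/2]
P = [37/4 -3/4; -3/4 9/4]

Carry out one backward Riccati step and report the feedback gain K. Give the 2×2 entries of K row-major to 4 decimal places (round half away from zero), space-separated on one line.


BᵀP = [-7.0000 -6.0000; 38.1250 -6.3750]
S = R + BᵀPB = [2 0; 0 3/2] + [25.0000 -19.0000; -19.0000 162.0625] = [27.0000 -19.0000; -19.0000 163.5625]
BᵀPA = [27.5000 -20.5000; 6.4375 -44.5625]
K = S⁻¹·BᵀPA = [1.1394 -1.0356; 0.1717 -0.3928]
A−BK = [-0.0475 0.0354; -0.3244 0.3039]
AᵀP(A−BK) = [2.8750 -2.6790; -2.6790 2.5798]
P' = Q + AᵀP(A−BK) = [12.8750 -5.6790; -5.6790 11.5798]
tr(P') = 24.4548

1.1394 -1.0356 0.1717 -0.3928


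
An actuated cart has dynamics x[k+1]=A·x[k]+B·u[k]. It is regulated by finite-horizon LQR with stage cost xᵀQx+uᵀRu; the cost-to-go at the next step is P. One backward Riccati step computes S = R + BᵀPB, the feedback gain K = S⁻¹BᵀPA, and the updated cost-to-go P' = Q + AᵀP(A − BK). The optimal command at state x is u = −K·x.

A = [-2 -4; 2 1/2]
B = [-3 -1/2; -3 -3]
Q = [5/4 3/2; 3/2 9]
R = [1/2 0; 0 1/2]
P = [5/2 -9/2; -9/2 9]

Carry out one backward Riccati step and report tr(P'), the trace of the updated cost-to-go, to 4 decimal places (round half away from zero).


13.8900

BᵀP = [6.0000 -13.5000; 12.2500 -24.7500]
S = R + BᵀPB = [1/2 0; 0 1/2] + [22.5000 37.5000; 37.5000 68.1250] = [23.0000 37.5000; 37.5000 68.6250]
BᵀPA = [-39.0000 -30.7500; -74.0000 -61.3750]
K = S⁻¹·BᵀPA = [0.5730 1.1117; -1.3914 -1.5018]
A−BK = [-0.9768 -1.4159; -0.4553 -0.6705]
AᵀP(A−BK) = [1.3805 1.7202; 1.7202 2.2595]
P' = Q + AᵀP(A−BK) = [2.6305 3.2202; 3.2202 11.2595]
tr(P') = 13.8900


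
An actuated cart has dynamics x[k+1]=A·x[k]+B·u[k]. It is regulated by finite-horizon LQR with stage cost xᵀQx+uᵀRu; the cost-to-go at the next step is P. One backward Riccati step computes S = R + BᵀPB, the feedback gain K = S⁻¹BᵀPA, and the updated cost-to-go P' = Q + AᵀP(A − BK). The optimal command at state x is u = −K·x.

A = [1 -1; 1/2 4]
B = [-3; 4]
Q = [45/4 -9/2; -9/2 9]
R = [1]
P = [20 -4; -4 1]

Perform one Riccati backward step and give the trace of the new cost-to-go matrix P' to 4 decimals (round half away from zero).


21.8242

BᵀP = [-76.0000 16.0000]
S = R + BᵀPB = [1] + [292.0000] = [293.0000]
BᵀPA = [-68.0000 140.0000]
K = S⁻¹·BᵀPA = [-0.2321 0.4778]
A−BK = [0.3038 0.4334; 1.4283 2.0887]
AᵀP(A−BK) = [0.4684 0.4915; 0.4915 1.1058]
P' = Q + AᵀP(A−BK) = [11.7184 -4.0085; -4.0085 10.1058]
tr(P') = 21.8242


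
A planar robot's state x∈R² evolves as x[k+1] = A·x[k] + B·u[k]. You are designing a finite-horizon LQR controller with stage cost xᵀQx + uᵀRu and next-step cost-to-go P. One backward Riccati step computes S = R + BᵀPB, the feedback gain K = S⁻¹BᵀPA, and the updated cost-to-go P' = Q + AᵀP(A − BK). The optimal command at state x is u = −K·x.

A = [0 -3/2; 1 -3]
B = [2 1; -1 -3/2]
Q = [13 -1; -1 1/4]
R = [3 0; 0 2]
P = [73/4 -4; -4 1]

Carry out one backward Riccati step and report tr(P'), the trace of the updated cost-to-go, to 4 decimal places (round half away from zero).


BᵀP = [40.5000 -9.0000; 24.2500 -5.5000]
S = R + BᵀPB = [3 0; 0 2] + [90.0000 54.0000; 54.0000 32.5000] = [93.0000 54.0000; 54.0000 34.5000]
BᵀPA = [-9.0000 -33.7500; -5.5000 -19.8750]
K = S⁻¹·BᵀPA = [-0.0462 -0.3115; -0.0872 -0.0885]
A−BK = [0.1795 -0.7885; 0.8231 -3.4442]
AᵀP(A−BK) = [0.1051 -0.2904; -0.2904 1.7899]
P' = Q + AᵀP(A−BK) = [13.1051 -1.2904; -1.2904 2.0399]
tr(P') = 15.1450

15.1450


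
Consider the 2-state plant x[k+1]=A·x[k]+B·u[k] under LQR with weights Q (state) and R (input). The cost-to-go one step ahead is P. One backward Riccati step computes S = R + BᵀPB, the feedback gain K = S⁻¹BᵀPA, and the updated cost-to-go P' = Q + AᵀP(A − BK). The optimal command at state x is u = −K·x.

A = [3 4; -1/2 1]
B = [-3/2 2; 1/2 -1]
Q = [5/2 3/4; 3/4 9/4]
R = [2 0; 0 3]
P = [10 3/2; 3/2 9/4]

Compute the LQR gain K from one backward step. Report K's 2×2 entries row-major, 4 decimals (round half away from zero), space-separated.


BᵀP = [-14.2500 -1.1250; 18.5000 0.7500]
S = R + BᵀPB = [2 0; 0 3] + [20.8125 -27.3750; -27.3750 36.2500] = [22.8125 -27.3750; -27.3750 39.2500]
BᵀPA = [-42.1875 -58.1250; 55.1250 74.7500]
K = S⁻¹·BᵀPA = [-1.0056 -1.6104; 0.7031 0.7813]
A−BK = [0.0854 0.0218; 0.7059 2.5865]
AᵀP(A−BK) = [4.8805 9.3679; 9.3679 22.2444]
P' = Q + AᵀP(A−BK) = [7.3805 10.1179; 10.1179 24.4944]
tr(P') = 31.8749

-1.0056 -1.6104 0.7031 0.7813


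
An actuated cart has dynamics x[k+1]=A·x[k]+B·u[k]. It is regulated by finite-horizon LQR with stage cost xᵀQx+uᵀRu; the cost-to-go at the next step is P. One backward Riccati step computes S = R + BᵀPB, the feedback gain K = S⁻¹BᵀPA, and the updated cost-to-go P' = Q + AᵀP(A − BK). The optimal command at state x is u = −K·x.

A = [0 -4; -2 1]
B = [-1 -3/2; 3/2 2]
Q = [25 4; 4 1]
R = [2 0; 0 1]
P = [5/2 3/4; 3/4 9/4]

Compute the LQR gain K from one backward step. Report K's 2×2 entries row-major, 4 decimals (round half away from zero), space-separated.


-0.3245 -0.0036 -0.3934 1.1148

BᵀP = [-1.3750 2.6250; -2.2500 3.3750]
S = R + BᵀPB = [2 0; 0 1] + [5.3125 7.3125; 7.3125 10.1250] = [7.3125 7.3125; 7.3125 11.1250]
BᵀPA = [-5.2500 8.1250; -6.7500 12.3750]
K = S⁻¹·BᵀPA = [-0.3245 -0.0036; -0.3934 1.1148]
A−BK = [-0.9147 -2.3315; -0.7264 -1.2240]
AᵀP(A−BK) = [4.6406 9.0055; 9.0055 22.4845]
P' = Q + AᵀP(A−BK) = [29.6406 13.0055; 13.0055 23.4845]
tr(P') = 53.1251


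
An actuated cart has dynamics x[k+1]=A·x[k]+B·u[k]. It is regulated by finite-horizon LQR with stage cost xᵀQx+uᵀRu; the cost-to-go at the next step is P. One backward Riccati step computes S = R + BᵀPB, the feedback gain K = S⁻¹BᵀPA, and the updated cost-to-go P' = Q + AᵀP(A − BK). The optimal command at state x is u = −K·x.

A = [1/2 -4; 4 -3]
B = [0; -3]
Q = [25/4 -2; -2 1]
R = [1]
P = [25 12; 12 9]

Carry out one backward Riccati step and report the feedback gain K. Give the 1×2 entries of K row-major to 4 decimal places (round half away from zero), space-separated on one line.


-1.5366 2.7439

BᵀP = [-36.0000 -27.0000]
S = R + BᵀPB = [1] + [81.0000] = [82.0000]
BᵀPA = [-126.0000 225.0000]
K = S⁻¹·BᵀPA = [-1.5366 2.7439]
A−BK = [0.5000 -4.0000; -0.6098 5.2317]
AᵀP(A−BK) = [4.6402 -22.2683; -22.2683 151.6220]
P' = Q + AᵀP(A−BK) = [10.8902 -24.2683; -24.2683 152.6220]
tr(P') = 163.5122


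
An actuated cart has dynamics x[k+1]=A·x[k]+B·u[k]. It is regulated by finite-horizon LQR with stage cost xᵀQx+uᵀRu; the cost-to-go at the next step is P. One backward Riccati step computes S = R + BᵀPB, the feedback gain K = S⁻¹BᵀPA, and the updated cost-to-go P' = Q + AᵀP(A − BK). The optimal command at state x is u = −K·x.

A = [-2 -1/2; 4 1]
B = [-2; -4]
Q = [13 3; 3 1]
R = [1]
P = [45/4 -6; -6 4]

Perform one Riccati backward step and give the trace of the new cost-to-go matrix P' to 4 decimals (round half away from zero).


204.4152

BᵀP = [1.5000 -4.0000]
S = R + BᵀPB = [1] + [13.0000] = [14.0000]
BᵀPA = [-19.0000 -4.7500]
K = S⁻¹·BᵀPA = [-1.3571 -0.3393]
A−BK = [-4.7143 -1.1786; -1.4286 -0.3571]
AᵀP(A−BK) = [179.2143 44.8036; 44.8036 11.2009]
P' = Q + AᵀP(A−BK) = [192.2143 47.8036; 47.8036 12.2009]
tr(P') = 204.4152


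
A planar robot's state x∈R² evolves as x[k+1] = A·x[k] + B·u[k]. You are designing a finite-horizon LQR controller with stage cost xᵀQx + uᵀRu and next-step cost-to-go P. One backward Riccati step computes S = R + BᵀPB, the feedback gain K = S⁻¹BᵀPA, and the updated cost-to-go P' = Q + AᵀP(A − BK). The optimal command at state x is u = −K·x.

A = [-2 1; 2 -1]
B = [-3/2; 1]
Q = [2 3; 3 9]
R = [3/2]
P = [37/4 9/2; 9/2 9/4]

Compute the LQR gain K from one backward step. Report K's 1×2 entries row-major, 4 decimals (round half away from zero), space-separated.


BᵀP = [-9.3750 -4.5000]
S = R + BᵀPB = [3/2] + [9.5625] = [11.0625]
BᵀPA = [9.7500 -4.8750]
K = S⁻¹·BᵀPA = [0.8814 -0.4407]
A−BK = [-0.6780 0.3390; 1.1186 -0.5593]
AᵀP(A−BK) = [1.4068 -0.7034; -0.7034 0.3517]
P' = Q + AᵀP(A−BK) = [3.4068 2.2966; 2.2966 9.3517]
tr(P') = 12.7585

0.8814 -0.4407


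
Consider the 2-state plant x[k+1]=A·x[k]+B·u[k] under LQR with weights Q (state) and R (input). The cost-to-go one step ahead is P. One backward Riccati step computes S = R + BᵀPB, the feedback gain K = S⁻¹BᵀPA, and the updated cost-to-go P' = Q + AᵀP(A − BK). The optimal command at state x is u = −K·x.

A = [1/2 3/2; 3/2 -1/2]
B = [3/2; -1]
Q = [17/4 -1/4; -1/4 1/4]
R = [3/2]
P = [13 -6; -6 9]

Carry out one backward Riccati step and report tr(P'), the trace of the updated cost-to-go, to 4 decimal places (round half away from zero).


17.3247

BᵀP = [25.5000 -18.0000]
S = R + BᵀPB = [3/2] + [56.2500] = [57.7500]
BᵀPA = [-14.2500 47.2500]
K = S⁻¹·BᵀPA = [-0.2468 0.8182]
A−BK = [0.8701 0.2727; 1.2532 0.3182]
AᵀP(A−BK) = [10.9838 2.6591; 2.6591 1.8409]
P' = Q + AᵀP(A−BK) = [15.2338 2.4091; 2.4091 2.0909]
tr(P') = 17.3247


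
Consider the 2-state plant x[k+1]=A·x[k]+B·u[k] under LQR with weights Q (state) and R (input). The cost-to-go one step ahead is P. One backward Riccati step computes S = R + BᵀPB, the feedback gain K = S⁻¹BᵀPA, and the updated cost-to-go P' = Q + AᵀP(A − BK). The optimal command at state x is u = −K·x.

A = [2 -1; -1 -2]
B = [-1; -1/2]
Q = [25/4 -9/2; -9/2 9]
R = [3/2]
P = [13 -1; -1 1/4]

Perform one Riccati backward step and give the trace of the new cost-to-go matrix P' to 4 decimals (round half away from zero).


BᵀP = [-12.5000 0.8750]
S = R + BᵀPB = [3/2] + [12.0625] = [13.5625]
BᵀPA = [-25.8750 10.7500]
K = S⁻¹·BᵀPA = [-1.9078 0.7926]
A−BK = [0.0922 -0.2074; -1.9539 -1.6037]
AᵀP(A−BK) = [6.8848 -1.9908; -1.9908 1.4793]
P' = Q + AᵀP(A−BK) = [13.1348 -6.4908; -6.4908 10.4793]
tr(P') = 23.6141

23.6141


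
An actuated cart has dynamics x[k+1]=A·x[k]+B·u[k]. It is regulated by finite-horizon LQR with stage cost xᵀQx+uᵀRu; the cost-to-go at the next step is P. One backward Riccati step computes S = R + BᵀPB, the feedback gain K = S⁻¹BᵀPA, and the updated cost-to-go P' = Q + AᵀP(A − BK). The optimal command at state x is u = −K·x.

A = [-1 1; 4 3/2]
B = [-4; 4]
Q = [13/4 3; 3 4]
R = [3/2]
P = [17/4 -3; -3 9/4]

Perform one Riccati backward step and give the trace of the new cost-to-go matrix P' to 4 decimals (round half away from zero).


BᵀP = [-29.0000 21.0000]
S = R + BᵀPB = [3/2] + [200.0000] = [201.5000]
BᵀPA = [113.0000 2.5000]
K = S⁻¹·BᵀPA = [0.5608 0.0124]
A−BK = [1.2432 1.0496; 1.7568 1.4504]
AᵀP(A−BK) = [0.8803 0.3480; 0.3480 0.2815]
P' = Q + AᵀP(A−BK) = [4.1303 3.3480; 3.3480 4.2815]
tr(P') = 8.4118

8.4118


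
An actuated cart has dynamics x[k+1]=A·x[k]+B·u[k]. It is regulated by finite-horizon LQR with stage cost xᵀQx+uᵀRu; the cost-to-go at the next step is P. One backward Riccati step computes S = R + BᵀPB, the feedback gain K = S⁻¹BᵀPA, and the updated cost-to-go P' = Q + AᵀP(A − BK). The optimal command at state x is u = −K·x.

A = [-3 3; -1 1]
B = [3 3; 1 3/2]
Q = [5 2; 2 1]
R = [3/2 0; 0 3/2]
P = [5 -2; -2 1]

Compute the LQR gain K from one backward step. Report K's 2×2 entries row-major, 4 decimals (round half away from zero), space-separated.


-0.5358 0.5358 -0.4755 0.4755

BᵀP = [13.0000 -5.0000; 12.0000 -4.5000]
S = R + BᵀPB = [3/2 0; 0 3/2] + [34.0000 31.5000; 31.5000 29.2500] = [35.5000 31.5000; 31.5000 30.7500]
BᵀPA = [-34.0000 34.0000; -31.5000 31.5000]
K = S⁻¹·BᵀPA = [-0.5358 0.5358; -0.4755 0.4755]
A−BK = [0.0340 -0.0340; 0.2491 -0.2491]
AᵀP(A−BK) = [0.8038 -0.8038; -0.8038 0.8038]
P' = Q + AᵀP(A−BK) = [5.8038 1.1962; 1.1962 1.8038]
tr(P') = 7.6075


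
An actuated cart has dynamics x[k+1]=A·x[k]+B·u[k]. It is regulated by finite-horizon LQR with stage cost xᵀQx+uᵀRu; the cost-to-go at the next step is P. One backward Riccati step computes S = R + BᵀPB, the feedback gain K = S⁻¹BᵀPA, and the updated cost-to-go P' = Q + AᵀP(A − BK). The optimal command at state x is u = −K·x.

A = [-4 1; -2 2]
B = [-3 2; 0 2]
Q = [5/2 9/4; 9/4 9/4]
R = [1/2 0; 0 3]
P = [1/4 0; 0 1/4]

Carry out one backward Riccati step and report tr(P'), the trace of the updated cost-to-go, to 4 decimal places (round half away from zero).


BᵀP = [-0.7500 0.0000; 0.5000 0.5000]
S = R + BᵀPB = [1/2 0; 0 3] + [2.2500 -1.5000; -1.5000 2.0000] = [2.7500 -1.5000; -1.5000 5.0000]
BᵀPA = [3.0000 -0.7500; -3.0000 1.5000]
K = S⁻¹·BᵀPA = [0.9130 -0.1304; -0.3261 0.2609]
A−BK = [-0.6087 0.0870; -1.3478 1.4783]
AᵀP(A−BK) = [1.2826 -0.8261; -0.8261 0.7609]
P' = Q + AᵀP(A−BK) = [3.7826 1.4239; 1.4239 3.0109]
tr(P') = 6.7935

6.7935


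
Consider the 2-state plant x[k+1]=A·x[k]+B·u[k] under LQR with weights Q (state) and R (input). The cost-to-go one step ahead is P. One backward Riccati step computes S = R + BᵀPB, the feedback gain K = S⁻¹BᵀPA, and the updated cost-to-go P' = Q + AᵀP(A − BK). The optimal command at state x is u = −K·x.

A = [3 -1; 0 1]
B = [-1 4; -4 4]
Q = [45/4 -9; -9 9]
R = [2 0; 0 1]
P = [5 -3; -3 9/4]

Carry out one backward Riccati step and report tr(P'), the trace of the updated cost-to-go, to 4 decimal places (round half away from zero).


BᵀP = [7.0000 -6.0000; 8.0000 -3.0000]
S = R + BᵀPB = [2 0; 0 1] + [17.0000 4.0000; 4.0000 20.0000] = [19.0000 4.0000; 4.0000 21.0000]
BᵀPA = [21.0000 -13.0000; 24.0000 -11.0000]
K = S⁻¹·BᵀPA = [0.9008 -0.5979; 0.9713 -0.4099]
A−BK = [0.0157 0.0418; -0.2820 0.2480]
AᵀP(A−BK) = [2.7728 -1.6057; -1.6057 0.9680]
P' = Q + AᵀP(A−BK) = [14.0228 -10.6057; -10.6057 9.9680]
tr(P') = 23.9909

23.9909


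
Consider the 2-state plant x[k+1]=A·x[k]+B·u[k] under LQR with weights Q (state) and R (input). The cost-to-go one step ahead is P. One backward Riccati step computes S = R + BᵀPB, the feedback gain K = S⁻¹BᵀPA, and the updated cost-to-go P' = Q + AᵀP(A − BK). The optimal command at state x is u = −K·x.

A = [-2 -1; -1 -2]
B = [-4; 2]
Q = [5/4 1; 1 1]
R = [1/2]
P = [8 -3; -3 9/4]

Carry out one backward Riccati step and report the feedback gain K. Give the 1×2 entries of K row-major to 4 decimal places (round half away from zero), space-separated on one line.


0.3208 0.0270

BᵀP = [-38.0000 16.5000]
S = R + BᵀPB = [1/2] + [185.0000] = [185.5000]
BᵀPA = [59.5000 5.0000]
K = S⁻¹·BᵀPA = [0.3208 0.0270]
A−BK = [-0.7170 -0.8922; -1.6415 -2.0539]
AᵀP(A−BK) = [3.1651 3.8962; 3.8962 4.8652]
P' = Q + AᵀP(A−BK) = [4.4151 4.8962; 4.8962 5.8652]
tr(P') = 10.2803


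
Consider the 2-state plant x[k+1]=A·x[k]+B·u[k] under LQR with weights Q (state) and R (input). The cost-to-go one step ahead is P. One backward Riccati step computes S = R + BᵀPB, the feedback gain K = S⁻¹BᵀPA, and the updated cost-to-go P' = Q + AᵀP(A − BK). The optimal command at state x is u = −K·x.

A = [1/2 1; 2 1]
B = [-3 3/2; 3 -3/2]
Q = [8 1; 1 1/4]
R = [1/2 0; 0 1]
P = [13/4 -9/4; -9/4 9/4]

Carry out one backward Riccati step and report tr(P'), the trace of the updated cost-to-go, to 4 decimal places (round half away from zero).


10.5759

BᵀP = [-16.5000 13.5000; 8.2500 -6.7500]
S = R + BᵀPB = [1/2 0; 0 1] + [90.0000 -45.0000; -45.0000 22.5000] = [90.5000 -45.0000; -45.0000 23.5000]
BᵀPA = [18.7500 -3.0000; -9.3750 1.5000]
K = S⁻¹·BᵀPA = [0.1843 -0.0295; -0.0461 0.0074]
A−BK = [1.1219 0.9005; 1.3781 1.0995]
AᵀP(A−BK) = [1.4254 1.1219; 1.1219 0.9005]
P' = Q + AᵀP(A−BK) = [9.4254 2.1219; 2.1219 1.1505]
tr(P') = 10.5759


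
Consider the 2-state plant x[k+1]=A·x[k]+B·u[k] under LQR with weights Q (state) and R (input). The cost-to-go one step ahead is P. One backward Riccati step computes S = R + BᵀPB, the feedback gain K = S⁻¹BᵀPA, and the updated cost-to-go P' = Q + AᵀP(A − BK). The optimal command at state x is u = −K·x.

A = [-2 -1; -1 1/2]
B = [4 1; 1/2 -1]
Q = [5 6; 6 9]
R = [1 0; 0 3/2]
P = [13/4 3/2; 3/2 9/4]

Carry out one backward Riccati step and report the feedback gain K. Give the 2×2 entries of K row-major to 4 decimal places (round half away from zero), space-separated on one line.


-0.6189 -0.1372 0.3375 -0.3040

BᵀP = [13.7500 7.1250; 1.7500 -0.7500]
S = R + BᵀPB = [1 0; 0 3/2] + [58.5625 6.6250; 6.6250 2.5000] = [59.5625 6.6250; 6.6250 4.0000]
BᵀPA = [-34.6250 -10.1875; -2.7500 -2.1250]
K = S⁻¹·BᵀPA = [-0.6189 -0.1372; 0.3375 -0.3040]
A−BK = [0.1380 -0.1471; -0.3531 0.2647]
AᵀP(A−BK) = [0.7501 -0.2125; -0.2125 0.2686]
P' = Q + AᵀP(A−BK) = [5.7501 5.7875; 5.7875 9.2686]
tr(P') = 15.0186


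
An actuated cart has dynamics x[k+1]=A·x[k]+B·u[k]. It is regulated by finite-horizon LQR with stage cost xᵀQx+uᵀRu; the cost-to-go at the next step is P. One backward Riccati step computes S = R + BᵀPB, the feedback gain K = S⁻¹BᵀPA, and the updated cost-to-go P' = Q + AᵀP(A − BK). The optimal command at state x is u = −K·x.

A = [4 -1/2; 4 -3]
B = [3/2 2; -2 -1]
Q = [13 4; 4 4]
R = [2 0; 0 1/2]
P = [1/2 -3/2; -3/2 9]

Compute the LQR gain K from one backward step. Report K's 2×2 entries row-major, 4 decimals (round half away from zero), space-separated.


BᵀP = [3.7500 -20.2500; 2.5000 -12.0000]
S = R + BᵀPB = [2 0; 0 1/2] + [46.1250 27.7500; 27.7500 17.0000] = [48.1250 27.7500; 27.7500 17.5000]
BᵀPA = [-66.0000 58.8750; -38.0000 34.7500]
K = S⁻¹·BᵀPA = [-1.3934 0.9151; 0.0381 0.5347]
A−BK = [6.0139 -2.9419; 1.2513 -0.6352]
AᵀP(A−BK) = [13.4835 -7.2877; -7.2877 4.1703]
P' = Q + AᵀP(A−BK) = [26.4835 -3.2877; -3.2877 8.1703]
tr(P') = 34.6538

-1.3934 0.9151 0.0381 0.5347


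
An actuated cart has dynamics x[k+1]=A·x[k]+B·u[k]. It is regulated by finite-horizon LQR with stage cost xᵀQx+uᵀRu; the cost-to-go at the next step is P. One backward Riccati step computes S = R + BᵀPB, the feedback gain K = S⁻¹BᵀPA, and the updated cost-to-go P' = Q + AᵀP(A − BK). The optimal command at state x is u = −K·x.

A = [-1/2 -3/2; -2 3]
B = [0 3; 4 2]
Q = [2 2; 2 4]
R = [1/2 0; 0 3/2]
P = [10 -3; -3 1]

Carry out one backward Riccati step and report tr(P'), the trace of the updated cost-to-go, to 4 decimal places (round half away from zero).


6.9545

BᵀP = [-12.0000 4.0000; 24.0000 -7.0000]
S = R + BᵀPB = [1/2 0; 0 3/2] + [16.0000 -28.0000; -28.0000 58.0000] = [16.5000 -28.0000; -28.0000 59.5000]
BᵀPA = [-2.0000 30.0000; 2.0000 -57.0000]
K = S⁻¹·BᵀPA = [-0.3186 0.9558; -0.1163 -0.5082]
A−BK = [-0.1511 0.0247; -0.4930 0.1934]
AᵀP(A−BK) = [0.0954 -0.0721; -0.0721 0.8590]
P' = Q + AᵀP(A−BK) = [2.0954 1.9279; 1.9279 4.8590]
tr(P') = 6.9545


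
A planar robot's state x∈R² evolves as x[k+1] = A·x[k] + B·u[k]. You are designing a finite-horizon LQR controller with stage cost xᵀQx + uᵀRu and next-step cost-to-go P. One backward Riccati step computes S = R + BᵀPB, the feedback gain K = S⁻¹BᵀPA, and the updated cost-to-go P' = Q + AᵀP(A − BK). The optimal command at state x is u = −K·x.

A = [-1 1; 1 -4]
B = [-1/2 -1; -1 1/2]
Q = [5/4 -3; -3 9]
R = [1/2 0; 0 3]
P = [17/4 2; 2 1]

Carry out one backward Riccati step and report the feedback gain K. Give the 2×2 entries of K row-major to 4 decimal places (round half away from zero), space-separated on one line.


0.4057 0.8298 0.0877 0.0285

BᵀP = [-4.1250 -2.0000; -3.2500 -1.5000]
S = R + BᵀPB = [1/2 0; 0 3] + [4.0625 3.1250; 3.1250 2.5000] = [4.5625 3.1250; 3.1250 5.5000]
BᵀPA = [2.1250 3.8750; 1.7500 2.7500]
K = S⁻¹·BᵀPA = [0.4057 0.8298; 0.0877 0.0285]
A−BK = [-0.7095 1.4434; 1.3619 -3.1845]
AᵀP(A−BK) = [0.2345 -0.0632; -0.0632 0.9562]
P' = Q + AᵀP(A−BK) = [1.4845 -3.0632; -3.0632 9.9562]
tr(P') = 11.4406


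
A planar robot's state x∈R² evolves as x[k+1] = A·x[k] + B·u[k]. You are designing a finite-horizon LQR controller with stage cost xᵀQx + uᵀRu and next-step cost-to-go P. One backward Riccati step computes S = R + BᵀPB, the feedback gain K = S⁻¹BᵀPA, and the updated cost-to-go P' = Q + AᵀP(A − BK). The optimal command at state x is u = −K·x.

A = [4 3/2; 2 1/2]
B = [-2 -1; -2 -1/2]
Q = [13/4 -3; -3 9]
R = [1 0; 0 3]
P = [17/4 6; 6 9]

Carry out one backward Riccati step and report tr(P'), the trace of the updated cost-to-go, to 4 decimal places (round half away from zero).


14.7366

BᵀP = [-20.5000 -30.0000; -7.2500 -10.5000]
S = R + BᵀPB = [1 0; 0 3] + [101.0000 35.5000; 35.5000 12.5000] = [102.0000 35.5000; 35.5000 15.5000]
BᵀPA = [-142.0000 -45.7500; -50.0000 -16.1250]
K = S⁻¹·BᵀPA = [-1.3281 -0.4261; -0.1839 -0.0643]
A−BK = [1.1598 0.5834; -0.7482 -0.3845]
AᵀP(A−BK) = [2.2073 0.7716; 0.7716 0.2793]
P' = Q + AᵀP(A−BK) = [5.4573 -2.2284; -2.2284 9.2793]
tr(P') = 14.7366


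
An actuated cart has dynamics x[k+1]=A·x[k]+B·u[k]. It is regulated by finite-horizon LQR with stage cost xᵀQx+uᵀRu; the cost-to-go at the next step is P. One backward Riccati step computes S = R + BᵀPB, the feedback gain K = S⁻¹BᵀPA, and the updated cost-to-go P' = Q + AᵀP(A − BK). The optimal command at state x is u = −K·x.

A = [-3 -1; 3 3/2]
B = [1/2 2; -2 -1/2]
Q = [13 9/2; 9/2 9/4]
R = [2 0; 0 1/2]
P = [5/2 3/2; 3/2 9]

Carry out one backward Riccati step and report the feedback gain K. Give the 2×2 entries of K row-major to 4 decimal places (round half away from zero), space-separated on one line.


BᵀP = [-1.7500 -17.2500; 4.2500 -1.5000]
S = R + BᵀPB = [2 0; 0 1/2] + [33.6250 5.1250; 5.1250 9.2500] = [35.6250 5.1250; 5.1250 9.7500]
BᵀPA = [-46.5000 -24.1250; -17.2500 -6.5000]
K = S⁻¹·BᵀPA = [-1.1367 -0.6288; -1.1717 -0.3361]
A−BK = [-0.0882 -0.0133; 0.1407 0.0743]
AᵀP(A−BK) = [3.4311 1.7109; 1.7109 0.8945]
P' = Q + AᵀP(A−BK) = [16.4311 6.2109; 6.2109 3.1445]
tr(P') = 19.5756

-1.1367 -0.6288 -1.1717 -0.3361


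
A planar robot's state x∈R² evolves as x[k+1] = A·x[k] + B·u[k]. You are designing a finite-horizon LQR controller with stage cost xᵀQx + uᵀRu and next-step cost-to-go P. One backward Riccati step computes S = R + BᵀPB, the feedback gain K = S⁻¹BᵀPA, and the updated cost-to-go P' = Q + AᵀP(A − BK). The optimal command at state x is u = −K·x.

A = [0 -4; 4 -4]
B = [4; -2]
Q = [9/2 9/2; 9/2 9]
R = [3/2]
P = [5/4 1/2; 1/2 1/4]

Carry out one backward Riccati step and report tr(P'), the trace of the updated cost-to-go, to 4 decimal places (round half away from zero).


21.6379

BᵀP = [4.0000 1.5000]
S = R + BᵀPB = [3/2] + [13.0000] = [14.5000]
BᵀPA = [6.0000 -22.0000]
K = S⁻¹·BᵀPA = [0.4138 -1.5172]
A−BK = [-1.6552 2.0690; 4.8276 -7.0345]
AᵀP(A−BK) = [1.5172 -2.8966; -2.8966 6.6207]
P' = Q + AᵀP(A−BK) = [6.0172 1.6034; 1.6034 15.6207]
tr(P') = 21.6379
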